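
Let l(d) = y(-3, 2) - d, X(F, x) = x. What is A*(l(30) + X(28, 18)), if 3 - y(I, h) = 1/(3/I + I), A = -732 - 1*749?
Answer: 51835/4 ≈ 12959.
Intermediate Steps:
A = -1481 (A = -732 - 749 = -1481)
y(I, h) = 3 - 1/(I + 3/I) (y(I, h) = 3 - 1/(3/I + I) = 3 - 1/(I + 3/I))
l(d) = 13/4 - d (l(d) = (9 - 1*(-3) + 3*(-3)²)/(3 + (-3)²) - d = (9 + 3 + 3*9)/(3 + 9) - d = (9 + 3 + 27)/12 - d = (1/12)*39 - d = 13/4 - d)
A*(l(30) + X(28, 18)) = -1481*((13/4 - 1*30) + 18) = -1481*((13/4 - 30) + 18) = -1481*(-107/4 + 18) = -1481*(-35/4) = 51835/4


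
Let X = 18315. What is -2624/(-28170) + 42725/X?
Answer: 13906909/5732595 ≈ 2.4259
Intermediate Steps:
-2624/(-28170) + 42725/X = -2624/(-28170) + 42725/18315 = -2624*(-1/28170) + 42725*(1/18315) = 1312/14085 + 8545/3663 = 13906909/5732595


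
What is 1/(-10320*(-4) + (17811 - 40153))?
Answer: 1/18938 ≈ 5.2804e-5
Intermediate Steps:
1/(-10320*(-4) + (17811 - 40153)) = 1/(41280 - 22342) = 1/18938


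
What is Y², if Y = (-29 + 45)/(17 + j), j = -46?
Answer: 256/841 ≈ 0.30440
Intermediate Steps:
Y = -16/29 (Y = (-29 + 45)/(17 - 46) = 16/(-29) = 16*(-1/29) = -16/29 ≈ -0.55172)
Y² = (-16/29)² = 256/841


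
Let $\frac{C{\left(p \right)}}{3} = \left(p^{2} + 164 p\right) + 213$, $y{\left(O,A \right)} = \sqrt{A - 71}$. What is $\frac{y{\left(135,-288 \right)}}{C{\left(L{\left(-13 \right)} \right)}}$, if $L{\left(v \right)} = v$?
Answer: $- \frac{i \sqrt{359}}{5250} \approx - 0.003609 i$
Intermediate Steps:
$y{\left(O,A \right)} = \sqrt{-71 + A}$
$C{\left(p \right)} = 639 + 3 p^{2} + 492 p$ ($C{\left(p \right)} = 3 \left(\left(p^{2} + 164 p\right) + 213\right) = 3 \left(213 + p^{2} + 164 p\right) = 639 + 3 p^{2} + 492 p$)
$\frac{y{\left(135,-288 \right)}}{C{\left(L{\left(-13 \right)} \right)}} = \frac{\sqrt{-71 - 288}}{639 + 3 \left(-13\right)^{2} + 492 \left(-13\right)} = \frac{\sqrt{-359}}{639 + 3 \cdot 169 - 6396} = \frac{i \sqrt{359}}{639 + 507 - 6396} = \frac{i \sqrt{359}}{-5250} = i \sqrt{359} \left(- \frac{1}{5250}\right) = - \frac{i \sqrt{359}}{5250}$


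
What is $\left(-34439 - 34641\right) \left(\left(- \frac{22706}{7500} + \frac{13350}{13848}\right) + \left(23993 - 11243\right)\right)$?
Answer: $- \frac{190545766301902}{216375} \approx -8.8063 \cdot 10^{8}$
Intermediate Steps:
$\left(-34439 - 34641\right) \left(\left(- \frac{22706}{7500} + \frac{13350}{13848}\right) + \left(23993 - 11243\right)\right) = - 69080 \left(\left(\left(-22706\right) \frac{1}{7500} + 13350 \cdot \frac{1}{13848}\right) + 12750\right) = - 69080 \left(\left(- \frac{11353}{3750} + \frac{2225}{2308}\right) + 12750\right) = - 69080 \left(- \frac{8929487}{4327500} + 12750\right) = \left(-69080\right) \frac{55166695513}{4327500} = - \frac{190545766301902}{216375}$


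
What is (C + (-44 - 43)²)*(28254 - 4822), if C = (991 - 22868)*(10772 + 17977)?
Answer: -14737188611328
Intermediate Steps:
C = -628941873 (C = -21877*28749 = -628941873)
(C + (-44 - 43)²)*(28254 - 4822) = (-628941873 + (-44 - 43)²)*(28254 - 4822) = (-628941873 + (-87)²)*23432 = (-628941873 + 7569)*23432 = -628934304*23432 = -14737188611328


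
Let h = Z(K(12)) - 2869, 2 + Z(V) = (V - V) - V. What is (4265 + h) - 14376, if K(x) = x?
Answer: -12994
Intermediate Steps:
Z(V) = -2 - V (Z(V) = -2 + ((V - V) - V) = -2 + (0 - V) = -2 - V)
h = -2883 (h = (-2 - 1*12) - 2869 = (-2 - 12) - 2869 = -14 - 2869 = -2883)
(4265 + h) - 14376 = (4265 - 2883) - 14376 = 1382 - 14376 = -12994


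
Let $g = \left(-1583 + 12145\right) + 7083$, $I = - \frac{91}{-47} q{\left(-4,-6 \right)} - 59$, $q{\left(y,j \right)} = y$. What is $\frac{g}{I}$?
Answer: $- \frac{829315}{3137} \approx -264.37$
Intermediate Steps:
$I = - \frac{3137}{47}$ ($I = - \frac{91}{-47} \left(-4\right) - 59 = \left(-91\right) \left(- \frac{1}{47}\right) \left(-4\right) - 59 = \frac{91}{47} \left(-4\right) - 59 = - \frac{364}{47} - 59 = - \frac{3137}{47} \approx -66.745$)
$g = 17645$ ($g = 10562 + 7083 = 17645$)
$\frac{g}{I} = \frac{17645}{- \frac{3137}{47}} = 17645 \left(- \frac{47}{3137}\right) = - \frac{829315}{3137}$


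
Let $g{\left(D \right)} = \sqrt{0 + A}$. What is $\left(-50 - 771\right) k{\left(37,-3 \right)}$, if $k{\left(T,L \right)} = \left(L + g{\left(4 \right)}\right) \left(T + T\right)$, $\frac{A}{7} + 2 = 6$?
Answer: $182262 - 121508 \sqrt{7} \approx -1.3922 \cdot 10^{5}$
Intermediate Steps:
$A = 28$ ($A = -14 + 7 \cdot 6 = -14 + 42 = 28$)
$g{\left(D \right)} = 2 \sqrt{7}$ ($g{\left(D \right)} = \sqrt{0 + 28} = \sqrt{28} = 2 \sqrt{7}$)
$k{\left(T,L \right)} = 2 T \left(L + 2 \sqrt{7}\right)$ ($k{\left(T,L \right)} = \left(L + 2 \sqrt{7}\right) \left(T + T\right) = \left(L + 2 \sqrt{7}\right) 2 T = 2 T \left(L + 2 \sqrt{7}\right)$)
$\left(-50 - 771\right) k{\left(37,-3 \right)} = \left(-50 - 771\right) 2 \cdot 37 \left(-3 + 2 \sqrt{7}\right) = - 821 \left(-222 + 148 \sqrt{7}\right) = 182262 - 121508 \sqrt{7}$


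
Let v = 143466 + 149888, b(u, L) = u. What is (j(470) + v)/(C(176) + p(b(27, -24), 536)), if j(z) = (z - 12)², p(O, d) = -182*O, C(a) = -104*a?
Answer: -251559/11609 ≈ -21.669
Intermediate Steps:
j(z) = (-12 + z)²
v = 293354
(j(470) + v)/(C(176) + p(b(27, -24), 536)) = ((-12 + 470)² + 293354)/(-104*176 - 182*27) = (458² + 293354)/(-18304 - 4914) = (209764 + 293354)/(-23218) = 503118*(-1/23218) = -251559/11609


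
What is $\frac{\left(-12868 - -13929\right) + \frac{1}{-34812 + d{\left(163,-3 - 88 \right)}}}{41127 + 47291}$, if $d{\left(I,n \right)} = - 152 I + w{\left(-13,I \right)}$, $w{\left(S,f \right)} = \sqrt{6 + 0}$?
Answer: $\frac{1883662096215}{156974210987242} - \frac{\sqrt{6}}{313948421974484} \approx 0.012$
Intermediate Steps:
$w{\left(S,f \right)} = \sqrt{6}$
$d{\left(I,n \right)} = \sqrt{6} - 152 I$ ($d{\left(I,n \right)} = - 152 I + \sqrt{6} = \sqrt{6} - 152 I$)
$\frac{\left(-12868 - -13929\right) + \frac{1}{-34812 + d{\left(163,-3 - 88 \right)}}}{41127 + 47291} = \frac{\left(-12868 - -13929\right) + \frac{1}{-34812 + \left(\sqrt{6} - 24776\right)}}{41127 + 47291} = \frac{\left(-12868 + 13929\right) + \frac{1}{-34812 - \left(24776 - \sqrt{6}\right)}}{88418} = \left(1061 + \frac{1}{-34812 - \left(24776 - \sqrt{6}\right)}\right) \frac{1}{88418} = \left(1061 + \frac{1}{-59588 + \sqrt{6}}\right) \frac{1}{88418} = \frac{1061}{88418} + \frac{1}{88418 \left(-59588 + \sqrt{6}\right)}$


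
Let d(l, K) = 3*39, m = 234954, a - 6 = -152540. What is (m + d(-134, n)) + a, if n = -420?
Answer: 82537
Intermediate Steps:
a = -152534 (a = 6 - 152540 = -152534)
d(l, K) = 117
(m + d(-134, n)) + a = (234954 + 117) - 152534 = 235071 - 152534 = 82537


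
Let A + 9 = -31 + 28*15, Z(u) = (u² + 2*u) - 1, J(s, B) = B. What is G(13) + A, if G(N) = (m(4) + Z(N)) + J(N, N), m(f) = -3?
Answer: 584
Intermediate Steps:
Z(u) = -1 + u² + 2*u
A = 380 (A = -9 + (-31 + 28*15) = -9 + (-31 + 420) = -9 + 389 = 380)
G(N) = -4 + N² + 3*N (G(N) = (-3 + (-1 + N² + 2*N)) + N = (-4 + N² + 2*N) + N = -4 + N² + 3*N)
G(13) + A = (-4 + 13² + 3*13) + 380 = (-4 + 169 + 39) + 380 = 204 + 380 = 584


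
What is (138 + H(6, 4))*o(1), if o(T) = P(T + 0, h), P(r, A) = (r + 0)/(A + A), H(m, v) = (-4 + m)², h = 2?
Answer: 71/2 ≈ 35.500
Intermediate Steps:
P(r, A) = r/(2*A) (P(r, A) = r/((2*A)) = r*(1/(2*A)) = r/(2*A))
o(T) = T/4 (o(T) = (½)*(T + 0)/2 = (½)*T*(½) = T/4)
(138 + H(6, 4))*o(1) = (138 + (-4 + 6)²)*((¼)*1) = (138 + 2²)*(¼) = (138 + 4)*(¼) = 142*(¼) = 71/2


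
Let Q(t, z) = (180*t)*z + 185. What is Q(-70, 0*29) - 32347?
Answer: -32162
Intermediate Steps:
Q(t, z) = 185 + 180*t*z (Q(t, z) = 180*t*z + 185 = 185 + 180*t*z)
Q(-70, 0*29) - 32347 = (185 + 180*(-70)*(0*29)) - 32347 = (185 + 180*(-70)*0) - 32347 = (185 + 0) - 32347 = 185 - 32347 = -32162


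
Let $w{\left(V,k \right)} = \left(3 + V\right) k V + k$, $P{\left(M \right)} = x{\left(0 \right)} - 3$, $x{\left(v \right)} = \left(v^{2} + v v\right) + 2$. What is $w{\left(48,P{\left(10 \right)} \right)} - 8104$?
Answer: $-10553$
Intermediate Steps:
$x{\left(v \right)} = 2 + 2 v^{2}$ ($x{\left(v \right)} = \left(v^{2} + v^{2}\right) + 2 = 2 v^{2} + 2 = 2 + 2 v^{2}$)
$P{\left(M \right)} = -1$ ($P{\left(M \right)} = \left(2 + 2 \cdot 0^{2}\right) - 3 = \left(2 + 2 \cdot 0\right) - 3 = \left(2 + 0\right) - 3 = 2 - 3 = -1$)
$w{\left(V,k \right)} = k + V k \left(3 + V\right)$ ($w{\left(V,k \right)} = k \left(3 + V\right) V + k = V k \left(3 + V\right) + k = k + V k \left(3 + V\right)$)
$w{\left(48,P{\left(10 \right)} \right)} - 8104 = - (1 + 48^{2} + 3 \cdot 48) - 8104 = - (1 + 2304 + 144) - 8104 = \left(-1\right) 2449 - 8104 = -2449 - 8104 = -10553$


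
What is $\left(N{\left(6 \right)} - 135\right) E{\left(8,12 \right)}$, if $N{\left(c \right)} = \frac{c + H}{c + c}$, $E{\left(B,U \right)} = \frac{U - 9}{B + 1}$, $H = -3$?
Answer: $- \frac{539}{12} \approx -44.917$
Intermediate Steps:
$E{\left(B,U \right)} = \frac{-9 + U}{1 + B}$
$N{\left(c \right)} = \frac{-3 + c}{2 c}$ ($N{\left(c \right)} = \frac{c - 3}{c + c} = \frac{-3 + c}{2 c}$)
$\left(N{\left(6 \right)} - 135\right) E{\left(8,12 \right)} = \left(\frac{-3 + 6}{2 \cdot 6} - 135\right) \frac{-9 + 12}{1 + 8} = \left(\frac{1}{2} \cdot \frac{1}{6} \cdot 3 - 135\right) \frac{1}{9} \cdot 3 = \left(\frac{1}{4} - 135\right) \frac{1}{9} \cdot 3 = \left(- \frac{539}{4}\right) \frac{1}{3} = - \frac{539}{12}$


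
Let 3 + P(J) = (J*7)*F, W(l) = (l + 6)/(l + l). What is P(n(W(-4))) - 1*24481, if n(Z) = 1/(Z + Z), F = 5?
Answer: -24554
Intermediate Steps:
W(l) = (6 + l)/(2*l) (W(l) = (6 + l)/((2*l)) = (6 + l)*(1/(2*l)) = (6 + l)/(2*l))
n(Z) = 1/(2*Z)
P(J) = -3 + 35*J (P(J) = -3 + (J*7)*5 = -3 + (7*J)*5 = -3 + 35*J)
P(n(W(-4))) - 1*24481 = (-3 + 35*(1/(2*(((½)*(6 - 4)/(-4)))))) - 1*24481 = (-3 + 35*(1/(2*(((½)*(-¼)*2))))) - 24481 = (-3 + 35*(1/(2*(-¼)))) - 24481 = (-3 + 35*((½)*(-4))) - 24481 = (-3 + 35*(-2)) - 24481 = (-3 - 70) - 24481 = -73 - 24481 = -24554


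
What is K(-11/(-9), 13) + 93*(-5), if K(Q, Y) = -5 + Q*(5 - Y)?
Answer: -4318/9 ≈ -479.78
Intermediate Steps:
K(-11/(-9), 13) + 93*(-5) = (-5 + 5*(-11/(-9)) - 1*(-11/(-9))*13) + 93*(-5) = (-5 + 5*(-11*(-1/9)) - 1*(-11*(-1/9))*13) - 465 = (-5 + 5*(11/9) - 1*11/9*13) - 465 = (-5 + 55/9 - 143/9) - 465 = -133/9 - 465 = -4318/9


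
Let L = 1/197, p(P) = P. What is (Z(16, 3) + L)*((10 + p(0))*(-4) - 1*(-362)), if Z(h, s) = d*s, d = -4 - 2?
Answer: -1141490/197 ≈ -5794.4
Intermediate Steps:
d = -6
Z(h, s) = -6*s
L = 1/197 ≈ 0.0050761
(Z(16, 3) + L)*((10 + p(0))*(-4) - 1*(-362)) = (-6*3 + 1/197)*((10 + 0)*(-4) - 1*(-362)) = (-18 + 1/197)*(10*(-4) + 362) = -3545*(-40 + 362)/197 = -3545/197*322 = -1141490/197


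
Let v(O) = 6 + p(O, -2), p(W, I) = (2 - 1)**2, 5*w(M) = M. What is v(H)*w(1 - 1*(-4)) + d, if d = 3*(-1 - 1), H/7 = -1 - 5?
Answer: 1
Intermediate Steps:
w(M) = M/5
p(W, I) = 1 (p(W, I) = 1**2 = 1)
H = -42 (H = 7*(-1 - 5) = 7*(-6) = -42)
d = -6 (d = 3*(-2) = -6)
v(O) = 7 (v(O) = 6 + 1 = 7)
v(H)*w(1 - 1*(-4)) + d = 7*((1 - 1*(-4))/5) - 6 = 7*((1 + 4)/5) - 6 = 7*((1/5)*5) - 6 = 7*1 - 6 = 7 - 6 = 1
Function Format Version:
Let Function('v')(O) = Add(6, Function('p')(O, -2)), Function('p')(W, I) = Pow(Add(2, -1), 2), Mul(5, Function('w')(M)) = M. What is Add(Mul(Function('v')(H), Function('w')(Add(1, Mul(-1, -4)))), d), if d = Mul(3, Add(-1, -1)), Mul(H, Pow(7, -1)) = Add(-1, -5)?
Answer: 1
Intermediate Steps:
Function('w')(M) = Mul(Rational(1, 5), M)
Function('p')(W, I) = 1 (Function('p')(W, I) = Pow(1, 2) = 1)
H = -42 (H = Mul(7, Add(-1, -5)) = Mul(7, -6) = -42)
d = -6 (d = Mul(3, -2) = -6)
Function('v')(O) = 7 (Function('v')(O) = Add(6, 1) = 7)
Add(Mul(Function('v')(H), Function('w')(Add(1, Mul(-1, -4)))), d) = Add(Mul(7, Mul(Rational(1, 5), Add(1, Mul(-1, -4)))), -6) = Add(Mul(7, Mul(Rational(1, 5), Add(1, 4))), -6) = Add(Mul(7, Mul(Rational(1, 5), 5)), -6) = Add(Mul(7, 1), -6) = Add(7, -6) = 1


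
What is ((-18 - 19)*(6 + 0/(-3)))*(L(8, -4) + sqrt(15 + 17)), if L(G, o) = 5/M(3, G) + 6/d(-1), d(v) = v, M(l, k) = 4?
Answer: 2109/2 - 888*sqrt(2) ≈ -201.32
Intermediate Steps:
L(G, o) = -19/4 (L(G, o) = 5/4 + 6/(-1) = 5*(1/4) + 6*(-1) = 5/4 - 6 = -19/4)
((-18 - 19)*(6 + 0/(-3)))*(L(8, -4) + sqrt(15 + 17)) = ((-18 - 19)*(6 + 0/(-3)))*(-19/4 + sqrt(15 + 17)) = (-37*(6 + 0*(-1/3)))*(-19/4 + sqrt(32)) = (-37*(6 + 0))*(-19/4 + 4*sqrt(2)) = (-37*6)*(-19/4 + 4*sqrt(2)) = -222*(-19/4 + 4*sqrt(2)) = 2109/2 - 888*sqrt(2)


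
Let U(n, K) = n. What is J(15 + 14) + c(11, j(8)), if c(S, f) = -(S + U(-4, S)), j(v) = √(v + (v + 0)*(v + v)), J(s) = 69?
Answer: 62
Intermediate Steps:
j(v) = √(v + 2*v²) (j(v) = √(v + v*(2*v)) = √(v + 2*v²))
c(S, f) = 4 - S (c(S, f) = -(S - 4) = -(-4 + S) = 4 - S)
J(15 + 14) + c(11, j(8)) = 69 + (4 - 1*11) = 69 + (4 - 11) = 69 - 7 = 62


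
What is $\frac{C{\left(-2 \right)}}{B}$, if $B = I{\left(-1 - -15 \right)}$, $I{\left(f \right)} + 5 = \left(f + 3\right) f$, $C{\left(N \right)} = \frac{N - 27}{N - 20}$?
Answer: $\frac{29}{5126} \approx 0.0056574$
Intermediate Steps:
$C{\left(N \right)} = \frac{-27 + N}{-20 + N}$
$I{\left(f \right)} = -5 + f \left(3 + f\right)$ ($I{\left(f \right)} = -5 + \left(f + 3\right) f = -5 + \left(3 + f\right) f = -5 + f \left(3 + f\right)$)
$B = 233$ ($B = -5 + \left(-1 - -15\right)^{2} + 3 \left(-1 - -15\right) = -5 + \left(-1 + 15\right)^{2} + 3 \left(-1 + 15\right) = -5 + 14^{2} + 3 \cdot 14 = -5 + 196 + 42 = 233$)
$\frac{C{\left(-2 \right)}}{B} = \frac{\frac{1}{-20 - 2} \left(-27 - 2\right)}{233} = \frac{1}{-22} \left(-29\right) \frac{1}{233} = \left(- \frac{1}{22}\right) \left(-29\right) \frac{1}{233} = \frac{29}{22} \cdot \frac{1}{233} = \frac{29}{5126}$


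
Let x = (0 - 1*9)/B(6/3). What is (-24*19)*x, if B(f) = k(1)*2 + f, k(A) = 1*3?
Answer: 513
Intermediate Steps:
k(A) = 3
B(f) = 6 + f (B(f) = 3*2 + f = 6 + f)
x = -9/8 (x = (0 - 1*9)/(6 + 6/3) = (0 - 9)/(6 + 6*(⅓)) = -9/(6 + 2) = -9/8 ≈ -1.1250)
(-24*19)*x = -24*19*(-9/8) = -456*(-9/8) = 513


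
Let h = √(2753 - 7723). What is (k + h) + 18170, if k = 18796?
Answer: 36966 + I*√4970 ≈ 36966.0 + 70.498*I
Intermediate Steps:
h = I*√4970 (h = √(-4970) = I*√4970 ≈ 70.498*I)
(k + h) + 18170 = (18796 + I*√4970) + 18170 = 36966 + I*√4970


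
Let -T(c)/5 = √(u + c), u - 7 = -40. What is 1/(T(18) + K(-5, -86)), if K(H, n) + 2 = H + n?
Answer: I/(-93*I + 5*√15) ≈ -0.010306 + 0.0021459*I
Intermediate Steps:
u = -33 (u = 7 - 40 = -33)
K(H, n) = -2 + H + n (K(H, n) = -2 + (H + n) = -2 + H + n)
T(c) = -5*√(-33 + c)
1/(T(18) + K(-5, -86)) = 1/(-5*√(-33 + 18) + (-2 - 5 - 86)) = 1/(-5*I*√15 - 93) = 1/(-93 - 5*I*√15)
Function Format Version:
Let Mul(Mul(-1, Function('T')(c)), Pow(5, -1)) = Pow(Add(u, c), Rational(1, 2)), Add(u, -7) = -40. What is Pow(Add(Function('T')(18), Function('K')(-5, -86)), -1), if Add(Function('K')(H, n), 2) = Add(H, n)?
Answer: Mul(I, Pow(Add(Mul(-93, I), Mul(5, Pow(15, Rational(1, 2)))), -1)) ≈ Add(-0.010306, Mul(0.0021459, I))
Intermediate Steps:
u = -33 (u = Add(7, -40) = -33)
Function('K')(H, n) = Add(-2, H, n) (Function('K')(H, n) = Add(-2, Add(H, n)) = Add(-2, H, n))
Function('T')(c) = Mul(-5, Pow(Add(-33, c), Rational(1, 2)))
Pow(Add(Function('T')(18), Function('K')(-5, -86)), -1) = Pow(Add(Mul(-5, Pow(Add(-33, 18), Rational(1, 2))), Add(-2, -5, -86)), -1) = Pow(Add(Mul(-5, Pow(-15, Rational(1, 2))), -93), -1) = Pow(Add(Mul(-5, Mul(I, Pow(15, Rational(1, 2)))), -93), -1) = Pow(Add(Mul(-5, I, Pow(15, Rational(1, 2))), -93), -1) = Pow(Add(-93, Mul(-5, I, Pow(15, Rational(1, 2)))), -1)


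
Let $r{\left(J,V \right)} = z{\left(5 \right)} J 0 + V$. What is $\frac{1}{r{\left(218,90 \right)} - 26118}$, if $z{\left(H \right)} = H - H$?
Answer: $- \frac{1}{26028} \approx -3.842 \cdot 10^{-5}$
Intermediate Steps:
$z{\left(H \right)} = 0$
$r{\left(J,V \right)} = V$ ($r{\left(J,V \right)} = 0 J 0 + V = 0 \cdot 0 + V = 0 + V = V$)
$\frac{1}{r{\left(218,90 \right)} - 26118} = \frac{1}{90 - 26118} = \frac{1}{-26028} = - \frac{1}{26028}$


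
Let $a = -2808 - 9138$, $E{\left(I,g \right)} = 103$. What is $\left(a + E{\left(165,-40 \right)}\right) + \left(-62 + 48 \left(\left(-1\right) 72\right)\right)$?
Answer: $-15361$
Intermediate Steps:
$a = -11946$ ($a = -2808 - 9138 = -11946$)
$\left(a + E{\left(165,-40 \right)}\right) + \left(-62 + 48 \left(\left(-1\right) 72\right)\right) = \left(-11946 + 103\right) + \left(-62 + 48 \left(\left(-1\right) 72\right)\right) = -11843 + \left(-62 + 48 \left(-72\right)\right) = -11843 - 3518 = -15361$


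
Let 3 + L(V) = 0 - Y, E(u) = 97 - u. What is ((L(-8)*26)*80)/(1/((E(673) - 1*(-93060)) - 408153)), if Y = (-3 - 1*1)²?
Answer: 12475238880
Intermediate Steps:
Y = 16 (Y = (-3 - 1)² = (-4)² = 16)
L(V) = -19 (L(V) = -3 + (0 - 1*16) = -3 + (0 - 16) = -3 - 16 = -19)
((L(-8)*26)*80)/(1/((E(673) - 1*(-93060)) - 408153)) = (-19*26*80)/(1/(((97 - 1*673) - 1*(-93060)) - 408153)) = (-494*80)/(1/(((97 - 673) + 93060) - 408153)) = -39520/(1/((-576 + 93060) - 408153)) = -39520/(1/(92484 - 408153)) = -39520/(1/(-315669)) = -39520/(-1/315669) = -39520*(-315669) = 12475238880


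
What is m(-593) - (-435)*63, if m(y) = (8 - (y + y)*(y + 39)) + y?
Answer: -630224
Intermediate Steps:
m(y) = 8 + y - 2*y*(39 + y) (m(y) = (8 - 2*y*(39 + y)) + y = 8 + y - 2*y*(39 + y))
m(-593) - (-435)*63 = (8 - 77*(-593) - 2*(-593)²) - (-435)*63 = (8 + 45661 - 2*351649) - 1*(-27405) = (8 + 45661 - 703298) + 27405 = -657629 + 27405 = -630224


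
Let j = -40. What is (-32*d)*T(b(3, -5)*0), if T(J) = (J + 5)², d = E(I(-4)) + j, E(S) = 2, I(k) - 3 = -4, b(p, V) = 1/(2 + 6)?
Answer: 30400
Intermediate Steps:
b(p, V) = ⅛ (b(p, V) = 1/8 = ⅛)
I(k) = -1 (I(k) = 3 - 4 = -1)
d = -38 (d = 2 - 40 = -38)
T(J) = (5 + J)²
(-32*d)*T(b(3, -5)*0) = (-32*(-38))*(5 + (⅛)*0)² = 1216*(5 + 0)² = 1216*5² = 1216*25 = 30400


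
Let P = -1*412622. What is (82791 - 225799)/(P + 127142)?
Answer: 17876/35685 ≈ 0.50094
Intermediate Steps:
P = -412622
(82791 - 225799)/(P + 127142) = (82791 - 225799)/(-412622 + 127142) = -143008/(-285480) = -143008*(-1/285480) = 17876/35685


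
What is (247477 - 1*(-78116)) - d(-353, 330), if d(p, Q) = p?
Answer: 325946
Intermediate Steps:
(247477 - 1*(-78116)) - d(-353, 330) = (247477 - 1*(-78116)) - 1*(-353) = (247477 + 78116) + 353 = 325593 + 353 = 325946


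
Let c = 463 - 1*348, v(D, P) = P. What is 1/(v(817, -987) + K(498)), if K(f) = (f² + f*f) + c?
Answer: 1/495136 ≈ 2.0196e-6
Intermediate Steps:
c = 115 (c = 463 - 348 = 115)
K(f) = 115 + 2*f² (K(f) = (f² + f*f) + 115 = (f² + f²) + 115 = 2*f² + 115 = 115 + 2*f²)
1/(v(817, -987) + K(498)) = 1/(-987 + (115 + 2*498²)) = 1/(-987 + (115 + 2*248004)) = 1/(-987 + (115 + 496008)) = 1/(-987 + 496123) = 1/495136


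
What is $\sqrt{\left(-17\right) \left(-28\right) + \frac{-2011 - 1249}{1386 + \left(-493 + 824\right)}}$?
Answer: $\frac{12 \sqrt{9706201}}{1717} \approx 21.774$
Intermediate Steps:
$\sqrt{\left(-17\right) \left(-28\right) + \frac{-2011 - 1249}{1386 + \left(-493 + 824\right)}} = \sqrt{476 - \frac{3260}{1386 + 331}} = \sqrt{476 - \frac{3260}{1717}} = \sqrt{\frac{814032}{1717}} = \frac{12 \sqrt{9706201}}{1717}$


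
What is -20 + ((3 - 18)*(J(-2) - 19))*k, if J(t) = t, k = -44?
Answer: -13880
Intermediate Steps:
-20 + ((3 - 18)*(J(-2) - 19))*k = -20 + ((3 - 18)*(-2 - 19))*(-44) = -20 - 15*(-21)*(-44) = -20 + 315*(-44) = -20 - 13860 = -13880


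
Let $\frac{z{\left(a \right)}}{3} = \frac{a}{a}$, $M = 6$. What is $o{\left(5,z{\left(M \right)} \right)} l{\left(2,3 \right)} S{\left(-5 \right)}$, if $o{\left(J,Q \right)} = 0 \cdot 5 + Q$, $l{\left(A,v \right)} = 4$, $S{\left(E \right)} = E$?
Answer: $-60$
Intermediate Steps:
$z{\left(a \right)} = 3$ ($z{\left(a \right)} = 3 \frac{a}{a} = 3 \cdot 1 = 3$)
$o{\left(J,Q \right)} = Q$ ($o{\left(J,Q \right)} = 0 + Q = Q$)
$o{\left(5,z{\left(M \right)} \right)} l{\left(2,3 \right)} S{\left(-5 \right)} = 3 \cdot 4 \left(-5\right) = 12 \left(-5\right) = -60$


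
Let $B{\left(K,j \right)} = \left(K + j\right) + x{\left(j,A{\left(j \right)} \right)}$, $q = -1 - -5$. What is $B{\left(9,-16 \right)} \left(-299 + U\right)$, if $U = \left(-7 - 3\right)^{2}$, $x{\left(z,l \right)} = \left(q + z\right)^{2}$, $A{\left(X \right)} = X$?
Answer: $-27263$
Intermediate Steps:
$q = 4$ ($q = -1 + 5 = 4$)
$x{\left(z,l \right)} = \left(4 + z\right)^{2}$
$B{\left(K,j \right)} = K + j + \left(4 + j\right)^{2}$ ($B{\left(K,j \right)} = \left(K + j\right) + \left(4 + j\right)^{2} = K + j + \left(4 + j\right)^{2}$)
$U = 100$ ($U = \left(-10\right)^{2} = 100$)
$B{\left(9,-16 \right)} \left(-299 + U\right) = \left(9 - 16 + \left(4 - 16\right)^{2}\right) \left(-299 + 100\right) = \left(9 - 16 + \left(-12\right)^{2}\right) \left(-199\right) = \left(9 - 16 + 144\right) \left(-199\right) = 137 \left(-199\right) = -27263$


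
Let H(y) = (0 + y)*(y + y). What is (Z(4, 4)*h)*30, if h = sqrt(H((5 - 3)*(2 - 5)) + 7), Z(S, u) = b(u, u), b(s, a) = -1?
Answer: -30*sqrt(79) ≈ -266.65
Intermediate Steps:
H(y) = 2*y**2 (H(y) = y*(2*y) = 2*y**2)
Z(S, u) = -1
h = sqrt(79) (h = sqrt(2*((5 - 3)*(2 - 5))**2 + 7) = sqrt(2*(2*(-3))**2 + 7) = sqrt(2*(-6)**2 + 7) = sqrt(2*36 + 7) = sqrt(72 + 7) = sqrt(79) ≈ 8.8882)
(Z(4, 4)*h)*30 = -sqrt(79)*30 = -30*sqrt(79)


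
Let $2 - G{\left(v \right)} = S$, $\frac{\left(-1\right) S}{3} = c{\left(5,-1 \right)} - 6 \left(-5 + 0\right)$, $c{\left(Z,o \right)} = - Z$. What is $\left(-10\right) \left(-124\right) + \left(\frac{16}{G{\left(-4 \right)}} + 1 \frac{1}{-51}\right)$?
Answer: $\frac{4870219}{3927} \approx 1240.2$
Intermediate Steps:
$S = -75$ ($S = - 3 \left(\left(-1\right) 5 - 6 \left(-5 + 0\right)\right) = - 3 \left(-5 - 6 \left(-5\right)\right) = - 3 \left(-5 - -30\right) = - 3 \left(-5 + 30\right) = \left(-3\right) 25 = -75$)
$G{\left(v \right)} = 77$ ($G{\left(v \right)} = 2 - -75 = 2 + 75 = 77$)
$\left(-10\right) \left(-124\right) + \left(\frac{16}{G{\left(-4 \right)}} + 1 \frac{1}{-51}\right) = \left(-10\right) \left(-124\right) + \left(\frac{16}{77} + 1 \frac{1}{-51}\right) = 1240 + \left(16 \cdot \frac{1}{77} + 1 \left(- \frac{1}{51}\right)\right) = 1240 + \left(\frac{16}{77} - \frac{1}{51}\right) = 1240 + \frac{739}{3927} = \frac{4870219}{3927}$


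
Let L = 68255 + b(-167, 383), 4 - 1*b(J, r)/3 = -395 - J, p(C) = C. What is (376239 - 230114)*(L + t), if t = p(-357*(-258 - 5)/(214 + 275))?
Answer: 1646874048750/163 ≈ 1.0104e+10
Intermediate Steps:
t = 31297/163 (t = -357*(-258 - 5)/(214 + 275) = -357/(489/(-263)) = -357/(489*(-1/263)) = -357/(-489/263) = -357*(-263/489) = 31297/163 ≈ 192.01)
b(J, r) = 1197 + 3*J (b(J, r) = 12 - 3*(-395 - J) = 12 + (1185 + 3*J) = 1197 + 3*J)
L = 68951 (L = 68255 + (1197 + 3*(-167)) = 68255 + (1197 - 501) = 68255 + 696 = 68951)
(376239 - 230114)*(L + t) = (376239 - 230114)*(68951 + 31297/163) = 146125*(11270310/163) = 1646874048750/163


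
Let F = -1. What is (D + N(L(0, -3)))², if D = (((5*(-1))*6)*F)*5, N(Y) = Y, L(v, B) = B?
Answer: 21609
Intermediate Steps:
D = 150 (D = (((5*(-1))*6)*(-1))*5 = (-5*6*(-1))*5 = -30*(-1)*5 = 30*5 = 150)
(D + N(L(0, -3)))² = (150 - 3)² = 147² = 21609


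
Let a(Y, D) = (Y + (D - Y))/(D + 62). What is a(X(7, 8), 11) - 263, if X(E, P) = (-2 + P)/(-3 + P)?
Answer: -19188/73 ≈ -262.85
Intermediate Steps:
X(E, P) = (-2 + P)/(-3 + P)
a(Y, D) = D/(62 + D)
a(X(7, 8), 11) - 263 = 11/(62 + 11) - 263 = 11/73 - 263 = -19188/73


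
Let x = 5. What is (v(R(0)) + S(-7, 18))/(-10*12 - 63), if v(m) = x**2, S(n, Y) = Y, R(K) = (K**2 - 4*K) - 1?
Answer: -43/183 ≈ -0.23497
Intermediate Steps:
R(K) = -1 + K**2 - 4*K
v(m) = 25 (v(m) = 5**2 = 25)
(v(R(0)) + S(-7, 18))/(-10*12 - 63) = (25 + 18)/(-10*12 - 63) = 43/(-120 - 63) = 43/(-183) = 43*(-1/183) = -43/183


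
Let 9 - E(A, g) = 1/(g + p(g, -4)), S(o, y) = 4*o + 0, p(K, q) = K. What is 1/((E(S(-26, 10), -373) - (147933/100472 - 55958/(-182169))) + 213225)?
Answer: 6826975645464/1455731184946280291 ≈ 4.6897e-6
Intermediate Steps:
S(o, y) = 4*o
E(A, g) = 9 - 1/(2*g) (E(A, g) = 9 - 1/(g + g) = 9 - 1/(2*g))
1/((E(S(-26, 10), -373) - (147933/100472 - 55958/(-182169))) + 213225) = 1/(((9 - 1/2/(-373)) - (147933/100472 - 55958/(-182169))) + 213225) = 1/(((9 - 1/2*(-1/373)) - (147933*(1/100472) - 55958*(-1/182169))) + 213225) = 1/(((9 + 1/746) - (147933/100472 + 55958/182169)) + 213225) = 1/((6715/746 - 1*32571018853/18302883768) + 213225) = 1/((6715/746 - 32571018853/18302883768) + 213225) = 1/(49302942218891/6826975645464 + 213225) = 1/(1455731184946280291/6826975645464) = 6826975645464/1455731184946280291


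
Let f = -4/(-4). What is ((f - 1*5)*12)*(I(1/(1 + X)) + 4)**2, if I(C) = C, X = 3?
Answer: -867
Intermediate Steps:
f = 1 (f = -4*(-1/4) = 1)
((f - 1*5)*12)*(I(1/(1 + X)) + 4)**2 = ((1 - 1*5)*12)*(1/(1 + 3) + 4)**2 = ((1 - 5)*12)*(1/4 + 4)**2 = (-4*12)*(1/4 + 4)**2 = -48*(17/4)**2 = -48*289/16 = -867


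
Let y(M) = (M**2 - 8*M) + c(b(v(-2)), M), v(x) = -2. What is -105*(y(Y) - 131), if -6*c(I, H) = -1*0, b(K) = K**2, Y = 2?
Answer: 15015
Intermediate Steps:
c(I, H) = 0 (c(I, H) = -(-1)*0/6 = -1/6*0 = 0)
y(M) = M**2 - 8*M (y(M) = (M**2 - 8*M) + 0 = M**2 - 8*M)
-105*(y(Y) - 131) = -105*(2*(-8 + 2) - 131) = -105*(2*(-6) - 131) = -105*(-12 - 131) = -105*(-143) = 15015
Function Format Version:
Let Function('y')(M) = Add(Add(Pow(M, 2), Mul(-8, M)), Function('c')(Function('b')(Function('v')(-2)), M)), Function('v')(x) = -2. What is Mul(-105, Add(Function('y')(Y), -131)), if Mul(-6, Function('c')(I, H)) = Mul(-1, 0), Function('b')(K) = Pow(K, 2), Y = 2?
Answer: 15015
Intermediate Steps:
Function('c')(I, H) = 0 (Function('c')(I, H) = Mul(Rational(-1, 6), Mul(-1, 0)) = Mul(Rational(-1, 6), 0) = 0)
Function('y')(M) = Add(Pow(M, 2), Mul(-8, M)) (Function('y')(M) = Add(Add(Pow(M, 2), Mul(-8, M)), 0) = Add(Pow(M, 2), Mul(-8, M)))
Mul(-105, Add(Function('y')(Y), -131)) = Mul(-105, Add(Mul(2, Add(-8, 2)), -131)) = Mul(-105, Add(Mul(2, -6), -131)) = Mul(-105, Add(-12, -131)) = Mul(-105, -143) = 15015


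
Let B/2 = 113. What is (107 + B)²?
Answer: 110889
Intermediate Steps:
B = 226 (B = 2*113 = 226)
(107 + B)² = (107 + 226)² = 333² = 110889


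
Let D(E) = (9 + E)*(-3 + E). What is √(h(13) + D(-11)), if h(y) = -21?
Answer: √7 ≈ 2.6458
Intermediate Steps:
D(E) = (-3 + E)*(9 + E)
√(h(13) + D(-11)) = √(-21 + (-27 + (-11)² + 6*(-11))) = √(-21 + (-27 + 121 - 66)) = √(-21 + 28) = √7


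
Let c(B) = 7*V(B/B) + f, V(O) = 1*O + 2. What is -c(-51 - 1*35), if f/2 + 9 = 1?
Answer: -5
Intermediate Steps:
f = -16 (f = -18 + 2*1 = -18 + 2 = -16)
V(O) = 2 + O (V(O) = O + 2 = 2 + O)
c(B) = 5 (c(B) = 7*(2 + B/B) - 16 = 7*(2 + 1) - 16 = 7*3 - 16 = 21 - 16 = 5)
-c(-51 - 1*35) = -1*5 = -5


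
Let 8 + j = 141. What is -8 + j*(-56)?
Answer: -7456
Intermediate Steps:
j = 133 (j = -8 + 141 = 133)
-8 + j*(-56) = -8 + 133*(-56) = -8 - 7448 = -7456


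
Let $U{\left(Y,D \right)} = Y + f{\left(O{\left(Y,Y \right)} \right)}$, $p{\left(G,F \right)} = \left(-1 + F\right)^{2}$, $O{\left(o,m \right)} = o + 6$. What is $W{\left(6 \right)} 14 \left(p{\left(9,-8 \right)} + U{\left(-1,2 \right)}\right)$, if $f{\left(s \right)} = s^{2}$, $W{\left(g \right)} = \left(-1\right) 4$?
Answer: $-5880$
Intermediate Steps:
$W{\left(g \right)} = -4$
$O{\left(o,m \right)} = 6 + o$
$U{\left(Y,D \right)} = Y + \left(6 + Y\right)^{2}$
$W{\left(6 \right)} 14 \left(p{\left(9,-8 \right)} + U{\left(-1,2 \right)}\right) = \left(-4\right) 14 \left(\left(-1 - 8\right)^{2} - \left(1 - \left(6 - 1\right)^{2}\right)\right) = - 56 \left(\left(-9\right)^{2} - \left(1 - 5^{2}\right)\right) = - 56 \left(81 + \left(-1 + 25\right)\right) = - 56 \left(81 + 24\right) = \left(-56\right) 105 = -5880$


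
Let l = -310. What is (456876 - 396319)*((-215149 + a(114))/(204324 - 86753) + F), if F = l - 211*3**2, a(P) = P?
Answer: -15740543101318/117571 ≈ -1.3388e+8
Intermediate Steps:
F = -2209 (F = -310 - 211*3**2 = -310 - 211*9 = -310 - 1899 = -2209)
(456876 - 396319)*((-215149 + a(114))/(204324 - 86753) + F) = (456876 - 396319)*((-215149 + 114)/(204324 - 86753) - 2209) = 60557*(-215035/117571 - 2209) = 60557*(-259929374/117571) = -15740543101318/117571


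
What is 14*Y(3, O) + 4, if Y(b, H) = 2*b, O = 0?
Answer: 88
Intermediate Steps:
14*Y(3, O) + 4 = 14*(2*3) + 4 = 14*6 + 4 = 84 + 4 = 88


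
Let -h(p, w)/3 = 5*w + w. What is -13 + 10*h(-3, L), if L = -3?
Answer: 527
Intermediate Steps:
h(p, w) = -18*w (h(p, w) = -3*(5*w + w) = -18*w)
-13 + 10*h(-3, L) = -13 + 10*(-18*(-3)) = -13 + 10*54 = -13 + 540 = 527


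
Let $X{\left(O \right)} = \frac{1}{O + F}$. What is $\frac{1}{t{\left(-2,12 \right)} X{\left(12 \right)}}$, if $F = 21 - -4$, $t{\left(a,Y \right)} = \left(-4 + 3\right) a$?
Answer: $\frac{37}{2} \approx 18.5$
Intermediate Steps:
$t{\left(a,Y \right)} = - a$
$F = 25$ ($F = 21 + 4 = 25$)
$X{\left(O \right)} = \frac{1}{25 + O}$ ($X{\left(O \right)} = \frac{1}{O + 25} = \frac{1}{25 + O}$)
$\frac{1}{t{\left(-2,12 \right)} X{\left(12 \right)}} = \frac{1}{\left(-1\right) \left(-2\right) \frac{1}{25 + 12}} = \frac{1}{2 \cdot \frac{1}{37}} = \frac{1}{\frac{2}{37}} = \frac{37}{2}$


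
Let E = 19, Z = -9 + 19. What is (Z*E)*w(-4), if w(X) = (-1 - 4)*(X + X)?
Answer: 7600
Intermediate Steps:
Z = 10
w(X) = -10*X
(Z*E)*w(-4) = (10*19)*(-10*(-4)) = 190*40 = 7600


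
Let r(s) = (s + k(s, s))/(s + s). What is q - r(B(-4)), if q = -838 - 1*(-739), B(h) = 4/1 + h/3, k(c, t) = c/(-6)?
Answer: -1193/12 ≈ -99.417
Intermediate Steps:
k(c, t) = -c/6 (k(c, t) = c*(-1/6) = -c/6)
B(h) = 4 + h/3 (B(h) = 4*1 + h*(1/3) = 4 + h/3)
r(s) = 5/12 (r(s) = (s - s/6)/(s + s) = (5*s/6)/((2*s)) = (5*s/6)*(1/(2*s)) = 5/12)
q = -99 (q = -838 + 739 = -99)
q - r(B(-4)) = -99 - 1*5/12 = -99 - 5/12 = -1193/12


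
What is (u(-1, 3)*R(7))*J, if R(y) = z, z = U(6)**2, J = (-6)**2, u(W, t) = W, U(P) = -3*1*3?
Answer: -2916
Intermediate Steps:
U(P) = -9 (U(P) = -3*3 = -9)
J = 36
z = 81 (z = (-9)**2 = 81)
R(y) = 81
(u(-1, 3)*R(7))*J = -1*81*36 = -81*36 = -2916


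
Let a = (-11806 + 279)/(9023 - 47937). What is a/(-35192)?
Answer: -11527/1369461488 ≈ -8.4172e-6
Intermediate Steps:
a = 11527/38914 (a = -11527/(-38914) = -11527*(-1/38914) = 11527/38914 ≈ 0.29622)
a/(-35192) = (11527/38914)/(-35192) = (11527/38914)*(-1/35192) = -11527/1369461488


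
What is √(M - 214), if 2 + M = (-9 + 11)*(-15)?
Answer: I*√246 ≈ 15.684*I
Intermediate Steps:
M = -32 (M = -2 + (-9 + 11)*(-15) = -2 + 2*(-15) = -2 - 30 = -32)
√(M - 214) = √(-32 - 214) = √(-246) = I*√246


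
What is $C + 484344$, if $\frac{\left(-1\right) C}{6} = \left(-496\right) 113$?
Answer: $820632$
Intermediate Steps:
$C = 336288$ ($C = - 6 \left(\left(-496\right) 113\right) = \left(-6\right) \left(-56048\right) = 336288$)
$C + 484344 = 336288 + 484344 = 820632$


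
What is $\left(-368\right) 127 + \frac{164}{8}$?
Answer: $- \frac{93431}{2} \approx -46716.0$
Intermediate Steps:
$\left(-368\right) 127 + \frac{164}{8} = -46736 + 164 \cdot \frac{1}{8} = -46736 + \frac{41}{2} = - \frac{93431}{2}$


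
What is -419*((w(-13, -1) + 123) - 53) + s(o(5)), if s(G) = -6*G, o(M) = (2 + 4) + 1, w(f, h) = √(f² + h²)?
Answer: -29372 - 419*√170 ≈ -34835.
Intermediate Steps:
o(M) = 7 (o(M) = 6 + 1 = 7)
-419*((w(-13, -1) + 123) - 53) + s(o(5)) = -419*((√((-13)² + (-1)²) + 123) - 53) - 6*7 = -419*((√(169 + 1) + 123) - 53) - 42 = -419*((√170 + 123) - 53) - 42 = -419*((123 + √170) - 53) - 42 = -419*(70 + √170) - 42 = (-29330 - 419*√170) - 42 = -29372 - 419*√170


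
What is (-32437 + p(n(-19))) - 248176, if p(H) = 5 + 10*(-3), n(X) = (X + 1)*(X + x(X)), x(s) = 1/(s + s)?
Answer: -280638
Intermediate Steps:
x(s) = 1/(2*s)
n(X) = (1 + X)*(X + 1/(2*X)) (n(X) = (X + 1)*(X + 1/(2*X)) = (1 + X)*(X + 1/(2*X)))
p(H) = -25 (p(H) = 5 - 30 = -25)
(-32437 + p(n(-19))) - 248176 = (-32437 - 25) - 248176 = -32462 - 248176 = -280638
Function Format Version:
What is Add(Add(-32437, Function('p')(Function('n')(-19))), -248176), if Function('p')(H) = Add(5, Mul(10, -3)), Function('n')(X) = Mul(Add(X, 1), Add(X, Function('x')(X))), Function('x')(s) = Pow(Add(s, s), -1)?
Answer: -280638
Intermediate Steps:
Function('x')(s) = Mul(Rational(1, 2), Pow(s, -1)) (Function('x')(s) = Pow(Mul(2, s), -1) = Mul(Rational(1, 2), Pow(s, -1)))
Function('n')(X) = Mul(Add(1, X), Add(X, Mul(Rational(1, 2), Pow(X, -1)))) (Function('n')(X) = Mul(Add(X, 1), Add(X, Mul(Rational(1, 2), Pow(X, -1)))) = Mul(Add(1, X), Add(X, Mul(Rational(1, 2), Pow(X, -1)))))
Function('p')(H) = -25 (Function('p')(H) = Add(5, -30) = -25)
Add(Add(-32437, Function('p')(Function('n')(-19))), -248176) = Add(Add(-32437, -25), -248176) = Add(-32462, -248176) = -280638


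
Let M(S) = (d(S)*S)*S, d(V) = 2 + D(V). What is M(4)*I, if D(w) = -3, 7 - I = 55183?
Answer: 882816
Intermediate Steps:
I = -55176 (I = 7 - 1*55183 = 7 - 55183 = -55176)
d(V) = -1 (d(V) = 2 - 3 = -1)
M(S) = -S² (M(S) = (-S)*S = -S²)
M(4)*I = -1*4²*(-55176) = -1*16*(-55176) = -16*(-55176) = 882816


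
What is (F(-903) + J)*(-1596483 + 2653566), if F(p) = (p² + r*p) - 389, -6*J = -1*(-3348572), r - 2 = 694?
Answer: -392773283090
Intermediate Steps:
r = 696 (r = 2 + 694 = 696)
J = -1674286/3 (J = -(-1)*(-3348572)/6 = -⅙*3348572 = -1674286/3 ≈ -5.5810e+5)
F(p) = -389 + p² + 696*p (F(p) = (p² + 696*p) - 389 = -389 + p² + 696*p)
(F(-903) + J)*(-1596483 + 2653566) = ((-389 + (-903)² + 696*(-903)) - 1674286/3)*(-1596483 + 2653566) = ((-389 + 815409 - 628488) - 1674286/3)*1057083 = (186532 - 1674286/3)*1057083 = -1114690/3*1057083 = -392773283090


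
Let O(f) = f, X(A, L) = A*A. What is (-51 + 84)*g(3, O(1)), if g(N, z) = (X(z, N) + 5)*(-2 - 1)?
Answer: -594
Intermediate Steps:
X(A, L) = A²
g(N, z) = -15 - 3*z² (g(N, z) = (z² + 5)*(-2 - 1) = (5 + z²)*(-3) = -15 - 3*z²)
(-51 + 84)*g(3, O(1)) = (-51 + 84)*(-15 - 3*1²) = 33*(-15 - 3*1) = 33*(-15 - 3) = 33*(-18) = -594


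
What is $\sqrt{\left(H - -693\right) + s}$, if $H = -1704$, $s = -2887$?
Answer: $i \sqrt{3898} \approx 62.434 i$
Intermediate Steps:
$\sqrt{\left(H - -693\right) + s} = \sqrt{\left(-1704 - -693\right) - 2887} = \sqrt{\left(-1704 + 693\right) - 2887} = \sqrt{-1011 - 2887} = \sqrt{-3898} = i \sqrt{3898}$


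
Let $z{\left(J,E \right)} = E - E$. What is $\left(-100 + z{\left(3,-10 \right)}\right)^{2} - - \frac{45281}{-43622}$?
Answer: $\frac{436174719}{43622} \approx 9999.0$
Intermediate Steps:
$z{\left(J,E \right)} = 0$
$\left(-100 + z{\left(3,-10 \right)}\right)^{2} - - \frac{45281}{-43622} = \left(-100 + 0\right)^{2} - - \frac{45281}{-43622} = \left(-100\right)^{2} - \left(-45281\right) \left(- \frac{1}{43622}\right) = 10000 - \frac{45281}{43622} = \frac{436174719}{43622}$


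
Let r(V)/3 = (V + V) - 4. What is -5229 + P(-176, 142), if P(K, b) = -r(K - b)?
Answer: -3309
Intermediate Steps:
r(V) = -12 + 6*V (r(V) = 3*((V + V) - 4) = 3*(2*V - 4) = 3*(-4 + 2*V) = -12 + 6*V)
P(K, b) = 12 - 6*K + 6*b (P(K, b) = -(-12 + 6*(K - b)) = -(-12 + (-6*b + 6*K)) = -(-12 - 6*b + 6*K) = 12 - 6*K + 6*b)
-5229 + P(-176, 142) = -5229 + (12 - 6*(-176) + 6*142) = -5229 + (12 + 1056 + 852) = -5229 + 1920 = -3309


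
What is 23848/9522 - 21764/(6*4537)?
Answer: 36829454/21600657 ≈ 1.7050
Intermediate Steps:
23848/9522 - 21764/(6*4537) = 23848*(1/9522) - 21764/27222 = 11924/4761 - 21764*1/27222 = 11924/4761 - 10882/13611 = 36829454/21600657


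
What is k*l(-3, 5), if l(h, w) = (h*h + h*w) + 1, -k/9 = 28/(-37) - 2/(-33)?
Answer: -12750/407 ≈ -31.327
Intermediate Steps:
k = 2550/407 (k = -9*(28/(-37) - 2/(-33)) = -9*(28*(-1/37) - 2*(-1/33)) = -9*(-28/37 + 2/33) = -9*(-850/1221) = 2550/407 ≈ 6.2654)
l(h, w) = 1 + h**2 + h*w (l(h, w) = (h**2 + h*w) + 1 = 1 + h**2 + h*w)
k*l(-3, 5) = 2550*(1 + (-3)**2 - 3*5)/407 = 2550*(1 + 9 - 15)/407 = (2550/407)*(-5) = -12750/407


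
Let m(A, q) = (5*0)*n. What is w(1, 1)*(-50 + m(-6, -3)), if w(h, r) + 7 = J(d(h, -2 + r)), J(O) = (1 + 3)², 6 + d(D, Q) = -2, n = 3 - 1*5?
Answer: -450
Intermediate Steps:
n = -2 (n = 3 - 5 = -2)
m(A, q) = 0 (m(A, q) = (5*0)*(-2) = 0*(-2) = 0)
d(D, Q) = -8 (d(D, Q) = -6 - 2 = -8)
J(O) = 16 (J(O) = 4² = 16)
w(h, r) = 9 (w(h, r) = -7 + 16 = 9)
w(1, 1)*(-50 + m(-6, -3)) = 9*(-50 + 0) = 9*(-50) = -450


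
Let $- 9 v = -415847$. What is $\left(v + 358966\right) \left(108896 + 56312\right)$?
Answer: $\frac{602437745528}{9} \approx 6.6938 \cdot 10^{10}$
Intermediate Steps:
$v = \frac{415847}{9}$ ($v = \left(- \frac{1}{9}\right) \left(-415847\right) = \frac{415847}{9} \approx 46205.0$)
$\left(v + 358966\right) \left(108896 + 56312\right) = \left(\frac{415847}{9} + 358966\right) \left(108896 + 56312\right) = \frac{3646541}{9} \cdot 165208 = \frac{602437745528}{9}$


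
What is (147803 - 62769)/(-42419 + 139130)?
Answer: 85034/96711 ≈ 0.87926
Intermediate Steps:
(147803 - 62769)/(-42419 + 139130) = 85034/96711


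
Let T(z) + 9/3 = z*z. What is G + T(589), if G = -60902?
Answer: 286016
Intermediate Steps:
T(z) = -3 + z² (T(z) = -3 + z*z = -3 + z²)
G + T(589) = -60902 + (-3 + 589²) = -60902 + (-3 + 346921) = -60902 + 346918 = 286016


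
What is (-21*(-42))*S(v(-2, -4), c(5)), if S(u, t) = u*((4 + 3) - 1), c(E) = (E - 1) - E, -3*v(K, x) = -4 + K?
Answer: 10584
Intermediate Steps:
v(K, x) = 4/3 - K/3 (v(K, x) = -(-4 + K)/3 = 4/3 - K/3)
c(E) = -1 (c(E) = (-1 + E) - E = -1)
S(u, t) = 6*u (S(u, t) = u*(7 - 1) = u*6 = 6*u)
(-21*(-42))*S(v(-2, -4), c(5)) = (-21*(-42))*(6*(4/3 - ⅓*(-2))) = 882*(6*(4/3 + ⅔)) = 882*(6*2) = 882*12 = 10584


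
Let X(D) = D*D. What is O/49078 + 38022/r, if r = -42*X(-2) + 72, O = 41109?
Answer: -155174771/392624 ≈ -395.22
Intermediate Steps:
X(D) = D**2
r = -96 (r = -42*(-2)**2 + 72 = -42*4 + 72 = -168 + 72 = -96)
O/49078 + 38022/r = 41109/49078 + 38022/(-96) = 41109*(1/49078) + 38022*(-1/96) = 41109/49078 - 6337/16 = -155174771/392624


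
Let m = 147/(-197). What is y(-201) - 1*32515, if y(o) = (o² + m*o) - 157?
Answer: 1552160/197 ≈ 7879.0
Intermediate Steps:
m = -147/197 (m = 147*(-1/197) = -147/197 ≈ -0.74619)
y(o) = -157 + o² - 147*o/197 (y(o) = (o² - 147*o/197) - 157 = -157 + o² - 147*o/197)
y(-201) - 1*32515 = (-157 + (-201)² - 147/197*(-201)) - 1*32515 = (-157 + 40401 + 29547/197) - 32515 = 7957615/197 - 32515 = 1552160/197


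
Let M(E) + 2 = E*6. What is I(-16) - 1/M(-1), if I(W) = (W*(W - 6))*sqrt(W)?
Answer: 1/8 + 1408*I ≈ 0.125 + 1408.0*I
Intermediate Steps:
M(E) = -2 + 6*E (M(E) = -2 + E*6 = -2 + 6*E)
I(W) = W**(3/2)*(-6 + W) (I(W) = (W*(-6 + W))*sqrt(W) = W**(3/2)*(-6 + W))
I(-16) - 1/M(-1) = (-16)**(3/2)*(-6 - 16) - 1/(-2 + 6*(-1)) = -64*I*(-22) - 1/(-2 - 6) = 1408*I - 1/(-8) = 1408*I - 1*(-1/8) = 1408*I + 1/8 = 1/8 + 1408*I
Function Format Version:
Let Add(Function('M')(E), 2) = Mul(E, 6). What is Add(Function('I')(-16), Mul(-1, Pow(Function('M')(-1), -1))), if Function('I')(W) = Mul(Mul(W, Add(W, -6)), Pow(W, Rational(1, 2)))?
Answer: Add(Rational(1, 8), Mul(1408, I)) ≈ Add(0.12500, Mul(1408.0, I))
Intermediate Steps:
Function('M')(E) = Add(-2, Mul(6, E)) (Function('M')(E) = Add(-2, Mul(E, 6)) = Add(-2, Mul(6, E)))
Function('I')(W) = Mul(Pow(W, Rational(3, 2)), Add(-6, W)) (Function('I')(W) = Mul(Mul(W, Add(-6, W)), Pow(W, Rational(1, 2))) = Mul(Pow(W, Rational(3, 2)), Add(-6, W)))
Add(Function('I')(-16), Mul(-1, Pow(Function('M')(-1), -1))) = Add(Mul(Pow(-16, Rational(3, 2)), Add(-6, -16)), Mul(-1, Pow(Add(-2, Mul(6, -1)), -1))) = Add(Mul(Mul(-64, I), -22), Mul(-1, Pow(Add(-2, -6), -1))) = Add(Mul(1408, I), Mul(-1, Pow(-8, -1))) = Add(Mul(1408, I), Mul(-1, Rational(-1, 8))) = Add(Mul(1408, I), Rational(1, 8)) = Add(Rational(1, 8), Mul(1408, I))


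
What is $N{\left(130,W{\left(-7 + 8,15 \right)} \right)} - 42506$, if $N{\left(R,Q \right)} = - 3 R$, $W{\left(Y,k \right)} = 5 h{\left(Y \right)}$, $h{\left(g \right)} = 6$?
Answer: $-42896$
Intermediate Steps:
$W{\left(Y,k \right)} = 30$ ($W{\left(Y,k \right)} = 5 \cdot 6 = 30$)
$N{\left(130,W{\left(-7 + 8,15 \right)} \right)} - 42506 = \left(-3\right) 130 - 42506 = -390 - 42506 = -42896$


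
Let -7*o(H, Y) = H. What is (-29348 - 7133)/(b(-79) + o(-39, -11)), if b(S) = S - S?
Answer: -255367/39 ≈ -6547.9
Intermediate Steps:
o(H, Y) = -H/7
b(S) = 0
(-29348 - 7133)/(b(-79) + o(-39, -11)) = (-29348 - 7133)/(0 - 1/7*(-39)) = -36481/(0 + 39/7) = -36481/39/7 = -36481*7/39 = -255367/39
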